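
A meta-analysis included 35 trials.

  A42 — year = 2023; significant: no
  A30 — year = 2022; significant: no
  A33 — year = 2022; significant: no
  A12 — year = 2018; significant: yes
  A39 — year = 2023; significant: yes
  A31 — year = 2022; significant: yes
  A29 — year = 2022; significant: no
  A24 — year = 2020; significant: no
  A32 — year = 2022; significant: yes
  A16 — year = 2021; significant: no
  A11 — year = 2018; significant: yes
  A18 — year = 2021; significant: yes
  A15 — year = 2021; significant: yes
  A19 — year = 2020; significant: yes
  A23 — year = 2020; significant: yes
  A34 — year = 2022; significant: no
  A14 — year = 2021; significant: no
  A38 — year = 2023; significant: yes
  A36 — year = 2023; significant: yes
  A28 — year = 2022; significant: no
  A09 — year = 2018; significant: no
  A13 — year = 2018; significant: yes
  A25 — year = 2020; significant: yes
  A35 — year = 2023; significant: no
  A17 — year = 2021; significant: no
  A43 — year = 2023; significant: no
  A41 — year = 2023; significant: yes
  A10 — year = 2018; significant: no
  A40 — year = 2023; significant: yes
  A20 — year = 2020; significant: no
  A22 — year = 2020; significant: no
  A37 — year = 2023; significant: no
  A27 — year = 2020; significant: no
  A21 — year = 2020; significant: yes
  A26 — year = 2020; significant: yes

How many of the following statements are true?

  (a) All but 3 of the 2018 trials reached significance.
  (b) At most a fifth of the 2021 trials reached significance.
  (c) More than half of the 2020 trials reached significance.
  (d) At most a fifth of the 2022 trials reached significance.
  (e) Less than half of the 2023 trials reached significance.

(a) 2018: |A| = 5, |A ∩ B| = 3; needs |A ∖ B| = 3 — false.
(b) 2021: |A| = 5, |A ∩ B| = 2; needs |A ∩ B| / |A| ≤ 1/5 — false.
(c) 2020: |A| = 9, |A ∩ B| = 5; needs |A ∩ B| > |A ∖ B| — true.
(d) 2022: |A| = 7, |A ∩ B| = 2; needs |A ∩ B| / |A| ≤ 1/5 — false.
(e) 2023: |A| = 9, |A ∩ B| = 5; needs |A ∩ B| < |A ∖ B| — false.

1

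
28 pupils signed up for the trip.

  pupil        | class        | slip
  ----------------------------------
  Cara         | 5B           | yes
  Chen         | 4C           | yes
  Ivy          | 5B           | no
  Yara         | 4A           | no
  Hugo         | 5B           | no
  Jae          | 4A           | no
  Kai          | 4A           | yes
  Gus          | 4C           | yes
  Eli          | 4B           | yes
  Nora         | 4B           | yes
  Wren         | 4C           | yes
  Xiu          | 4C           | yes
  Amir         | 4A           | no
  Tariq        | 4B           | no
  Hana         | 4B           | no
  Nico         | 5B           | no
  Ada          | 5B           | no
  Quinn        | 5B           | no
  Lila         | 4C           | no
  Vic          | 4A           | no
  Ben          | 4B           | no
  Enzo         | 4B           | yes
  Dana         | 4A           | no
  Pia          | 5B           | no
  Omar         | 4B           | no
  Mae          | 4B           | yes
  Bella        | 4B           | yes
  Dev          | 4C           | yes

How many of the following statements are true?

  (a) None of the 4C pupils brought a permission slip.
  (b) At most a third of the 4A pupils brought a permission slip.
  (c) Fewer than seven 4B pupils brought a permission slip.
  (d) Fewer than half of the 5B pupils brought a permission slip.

(a) 4C: |A| = 6, |A ∩ B| = 5; needs A ∩ B = ∅ (|A ∩ B| = 0) — false.
(b) 4A: |A| = 6, |A ∩ B| = 1; needs |A ∩ B| / |A| ≤ 1/3 — true.
(c) 4B: |A| = 9, |A ∩ B| = 5; needs |A ∩ B| < 7 — true.
(d) 5B: |A| = 7, |A ∩ B| = 1; needs |A ∩ B| < |A ∖ B| — true.

3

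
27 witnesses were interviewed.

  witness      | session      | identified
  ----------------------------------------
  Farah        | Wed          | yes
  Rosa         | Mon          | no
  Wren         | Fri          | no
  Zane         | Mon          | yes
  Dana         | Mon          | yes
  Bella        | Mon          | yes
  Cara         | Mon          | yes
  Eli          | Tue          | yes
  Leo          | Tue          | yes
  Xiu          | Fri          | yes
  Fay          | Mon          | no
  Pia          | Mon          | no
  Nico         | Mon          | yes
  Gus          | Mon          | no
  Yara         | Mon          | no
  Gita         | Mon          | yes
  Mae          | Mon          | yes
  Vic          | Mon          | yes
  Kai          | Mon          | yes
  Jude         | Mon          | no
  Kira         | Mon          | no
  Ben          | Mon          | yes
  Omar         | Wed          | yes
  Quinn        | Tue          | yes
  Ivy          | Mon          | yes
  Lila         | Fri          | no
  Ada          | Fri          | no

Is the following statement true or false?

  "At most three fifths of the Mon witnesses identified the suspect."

False

Truth condition: |A ∩ B| / |A| ≤ 3/5.
|A| = 18, |A ∩ B| = 11, |A ∖ B| = 7.
|A ∩ B|/|A| = 11/18, so the statement is false.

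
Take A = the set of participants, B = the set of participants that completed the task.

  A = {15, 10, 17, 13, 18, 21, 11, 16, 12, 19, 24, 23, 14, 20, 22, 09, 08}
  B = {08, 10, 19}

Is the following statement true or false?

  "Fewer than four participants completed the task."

Truth condition: |A ∩ B| < 4.
|A| = 17, |A ∩ B| = 3, |A ∖ B| = 14.
|A ∩ B| = 3, so the statement is true.

True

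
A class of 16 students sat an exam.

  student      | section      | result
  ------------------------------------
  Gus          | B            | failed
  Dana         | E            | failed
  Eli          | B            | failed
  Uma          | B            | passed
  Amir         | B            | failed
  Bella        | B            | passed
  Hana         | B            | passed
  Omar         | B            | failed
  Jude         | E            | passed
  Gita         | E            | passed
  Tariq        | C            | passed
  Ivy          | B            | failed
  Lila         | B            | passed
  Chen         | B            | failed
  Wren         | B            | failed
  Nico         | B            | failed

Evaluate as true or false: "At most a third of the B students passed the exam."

True

'At most a third of the B students passed the exam' holds iff |A ∩ B| / |A| ≤ 1/3.
A (the restrictor) = {Gus, Eli, Uma, Amir, Bella, Hana, Omar, Ivy, Lila, Chen, Wren, Nico}, |A| = 12.
A ∩ B = {Uma, Bella, Hana, Lila}, so |A ∩ B| = 4.
A ∖ B = {Gus, Eli, Amir, Omar, Ivy, Chen, Wren, Nico}, so |A ∖ B| = 8.
|A ∩ B|/|A| = 4/12, so the statement is true.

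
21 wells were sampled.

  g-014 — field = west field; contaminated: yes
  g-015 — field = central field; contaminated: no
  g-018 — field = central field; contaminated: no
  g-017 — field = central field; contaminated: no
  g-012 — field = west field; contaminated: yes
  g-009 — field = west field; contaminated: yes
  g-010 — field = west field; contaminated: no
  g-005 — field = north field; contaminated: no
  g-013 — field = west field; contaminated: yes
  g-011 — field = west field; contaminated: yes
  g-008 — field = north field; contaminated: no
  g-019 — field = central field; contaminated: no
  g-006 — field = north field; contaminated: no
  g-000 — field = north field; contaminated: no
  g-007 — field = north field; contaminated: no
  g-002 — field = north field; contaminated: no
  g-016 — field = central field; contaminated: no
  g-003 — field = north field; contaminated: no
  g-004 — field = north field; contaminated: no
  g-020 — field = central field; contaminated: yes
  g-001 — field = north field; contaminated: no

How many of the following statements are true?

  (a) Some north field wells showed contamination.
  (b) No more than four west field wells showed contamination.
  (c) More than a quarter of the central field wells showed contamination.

0

(a) north field: |A| = 9, |A ∩ B| = 0; needs A ∩ B ≠ ∅ (|A ∩ B| ≥ 1) — false.
(b) west field: |A| = 6, |A ∩ B| = 5; needs |A ∩ B| ≤ 4 — false.
(c) central field: |A| = 6, |A ∩ B| = 1; needs |A ∩ B| / |A| > 1/4 — false.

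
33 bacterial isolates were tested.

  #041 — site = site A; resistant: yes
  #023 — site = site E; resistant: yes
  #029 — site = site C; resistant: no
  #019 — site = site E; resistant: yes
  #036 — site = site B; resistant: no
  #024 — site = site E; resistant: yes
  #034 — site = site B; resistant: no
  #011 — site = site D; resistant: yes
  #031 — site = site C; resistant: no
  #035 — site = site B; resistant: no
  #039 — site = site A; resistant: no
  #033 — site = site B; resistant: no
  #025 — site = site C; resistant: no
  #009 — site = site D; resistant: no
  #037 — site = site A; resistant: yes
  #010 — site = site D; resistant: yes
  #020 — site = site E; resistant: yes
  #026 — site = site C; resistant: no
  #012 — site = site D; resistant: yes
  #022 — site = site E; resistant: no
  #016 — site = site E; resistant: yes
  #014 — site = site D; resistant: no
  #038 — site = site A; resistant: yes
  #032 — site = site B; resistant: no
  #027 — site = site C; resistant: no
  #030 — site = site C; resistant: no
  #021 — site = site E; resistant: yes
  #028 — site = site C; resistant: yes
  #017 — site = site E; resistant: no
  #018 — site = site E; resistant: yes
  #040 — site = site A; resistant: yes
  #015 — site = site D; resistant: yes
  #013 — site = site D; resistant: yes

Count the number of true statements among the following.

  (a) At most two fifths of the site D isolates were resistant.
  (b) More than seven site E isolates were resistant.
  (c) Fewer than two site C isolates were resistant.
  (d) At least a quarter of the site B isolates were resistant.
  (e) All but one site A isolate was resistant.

(a) site D: |A| = 7, |A ∩ B| = 5; needs |A ∩ B| / |A| ≤ 2/5 — false.
(b) site E: |A| = 9, |A ∩ B| = 7; needs |A ∩ B| > 7 — false.
(c) site C: |A| = 7, |A ∩ B| = 1; needs |A ∩ B| < 2 — true.
(d) site B: |A| = 5, |A ∩ B| = 0; needs |A ∩ B| / |A| ≥ 1/4 — false.
(e) site A: |A| = 5, |A ∩ B| = 4; needs |A ∖ B| = 1 — true.

2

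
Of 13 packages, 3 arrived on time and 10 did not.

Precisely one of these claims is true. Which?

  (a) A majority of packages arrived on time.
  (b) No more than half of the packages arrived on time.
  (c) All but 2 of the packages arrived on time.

(b)

|A| = 13, |A ∩ B| = 3, |A ∖ B| = 10.
(a) requires |A ∩ B| > |A ∖ B|: false.
(b) requires |A ∩ B| ≤ |A ∖ B|: true.
(c) requires |A ∖ B| = 2: false.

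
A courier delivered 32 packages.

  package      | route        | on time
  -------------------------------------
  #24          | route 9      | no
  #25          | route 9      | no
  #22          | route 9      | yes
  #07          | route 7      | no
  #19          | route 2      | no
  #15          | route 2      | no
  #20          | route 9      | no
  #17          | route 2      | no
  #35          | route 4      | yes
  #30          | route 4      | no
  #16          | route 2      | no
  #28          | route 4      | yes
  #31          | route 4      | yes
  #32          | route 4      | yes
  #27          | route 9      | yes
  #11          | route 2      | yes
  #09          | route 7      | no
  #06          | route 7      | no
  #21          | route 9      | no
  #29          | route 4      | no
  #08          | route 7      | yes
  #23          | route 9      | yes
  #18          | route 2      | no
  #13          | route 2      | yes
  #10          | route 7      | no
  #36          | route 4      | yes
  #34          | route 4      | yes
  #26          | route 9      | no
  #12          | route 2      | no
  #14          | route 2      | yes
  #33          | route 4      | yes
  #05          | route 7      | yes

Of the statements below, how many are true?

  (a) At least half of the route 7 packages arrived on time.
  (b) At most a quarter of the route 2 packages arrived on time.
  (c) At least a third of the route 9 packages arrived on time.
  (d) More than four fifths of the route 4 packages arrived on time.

(a) route 7: |A| = 6, |A ∩ B| = 2; needs |A ∩ B| ≥ |A ∖ B| — false.
(b) route 2: |A| = 9, |A ∩ B| = 3; needs |A ∩ B| / |A| ≤ 1/4 — false.
(c) route 9: |A| = 8, |A ∩ B| = 3; needs |A ∩ B| / |A| ≥ 1/3 — true.
(d) route 4: |A| = 9, |A ∩ B| = 7; needs |A ∩ B| / |A| > 4/5 — false.

1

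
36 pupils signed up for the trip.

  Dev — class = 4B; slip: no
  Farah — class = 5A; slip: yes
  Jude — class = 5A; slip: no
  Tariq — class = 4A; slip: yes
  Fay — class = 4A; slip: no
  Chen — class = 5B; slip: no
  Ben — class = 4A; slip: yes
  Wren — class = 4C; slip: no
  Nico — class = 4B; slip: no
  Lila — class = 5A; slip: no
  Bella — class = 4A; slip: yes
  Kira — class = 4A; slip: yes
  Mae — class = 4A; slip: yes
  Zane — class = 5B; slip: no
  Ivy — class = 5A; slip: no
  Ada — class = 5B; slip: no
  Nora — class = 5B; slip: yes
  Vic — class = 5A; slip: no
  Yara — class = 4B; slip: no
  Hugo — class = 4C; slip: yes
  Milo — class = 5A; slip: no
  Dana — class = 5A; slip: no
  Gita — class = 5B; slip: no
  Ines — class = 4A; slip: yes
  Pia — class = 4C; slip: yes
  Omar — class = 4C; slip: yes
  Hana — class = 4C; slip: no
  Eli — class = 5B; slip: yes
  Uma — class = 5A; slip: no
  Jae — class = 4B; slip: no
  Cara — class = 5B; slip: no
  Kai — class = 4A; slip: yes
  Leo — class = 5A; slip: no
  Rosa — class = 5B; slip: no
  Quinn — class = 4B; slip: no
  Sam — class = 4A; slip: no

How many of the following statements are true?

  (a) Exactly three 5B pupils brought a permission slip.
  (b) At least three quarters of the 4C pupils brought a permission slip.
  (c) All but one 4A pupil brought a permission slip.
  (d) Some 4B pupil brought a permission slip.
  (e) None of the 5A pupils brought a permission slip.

0

(a) 5B: |A| = 8, |A ∩ B| = 2; needs |A ∩ B| = 3 — false.
(b) 4C: |A| = 5, |A ∩ B| = 3; needs |A ∩ B| / |A| ≥ 3/4 — false.
(c) 4A: |A| = 9, |A ∩ B| = 7; needs |A ∖ B| = 1 — false.
(d) 4B: |A| = 5, |A ∩ B| = 0; needs A ∩ B ≠ ∅ (|A ∩ B| ≥ 1) — false.
(e) 5A: |A| = 9, |A ∩ B| = 1; needs A ∩ B = ∅ (|A ∩ B| = 0) — false.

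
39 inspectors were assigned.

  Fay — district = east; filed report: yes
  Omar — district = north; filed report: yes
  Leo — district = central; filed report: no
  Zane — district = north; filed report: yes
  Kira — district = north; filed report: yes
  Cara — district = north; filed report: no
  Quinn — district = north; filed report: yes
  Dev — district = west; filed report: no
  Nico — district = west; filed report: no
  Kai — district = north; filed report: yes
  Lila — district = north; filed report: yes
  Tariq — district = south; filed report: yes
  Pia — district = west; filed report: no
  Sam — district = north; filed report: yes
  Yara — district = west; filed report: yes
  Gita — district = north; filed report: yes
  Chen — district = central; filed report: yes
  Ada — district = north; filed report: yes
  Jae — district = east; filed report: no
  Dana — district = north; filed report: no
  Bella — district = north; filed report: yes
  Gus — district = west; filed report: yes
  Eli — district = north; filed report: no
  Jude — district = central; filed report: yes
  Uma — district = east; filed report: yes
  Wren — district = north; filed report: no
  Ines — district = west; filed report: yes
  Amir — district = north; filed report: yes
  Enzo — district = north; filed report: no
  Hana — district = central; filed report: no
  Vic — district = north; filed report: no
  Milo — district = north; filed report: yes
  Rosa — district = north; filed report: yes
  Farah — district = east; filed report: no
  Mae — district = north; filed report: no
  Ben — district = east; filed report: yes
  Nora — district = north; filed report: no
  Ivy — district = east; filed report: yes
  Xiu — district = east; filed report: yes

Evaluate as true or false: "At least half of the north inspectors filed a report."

True

Truth condition: |A ∩ B| ≥ |A ∖ B|.
|A| = 21, |A ∩ B| = 13, |A ∖ B| = 8.
13 > 8, so the statement is true.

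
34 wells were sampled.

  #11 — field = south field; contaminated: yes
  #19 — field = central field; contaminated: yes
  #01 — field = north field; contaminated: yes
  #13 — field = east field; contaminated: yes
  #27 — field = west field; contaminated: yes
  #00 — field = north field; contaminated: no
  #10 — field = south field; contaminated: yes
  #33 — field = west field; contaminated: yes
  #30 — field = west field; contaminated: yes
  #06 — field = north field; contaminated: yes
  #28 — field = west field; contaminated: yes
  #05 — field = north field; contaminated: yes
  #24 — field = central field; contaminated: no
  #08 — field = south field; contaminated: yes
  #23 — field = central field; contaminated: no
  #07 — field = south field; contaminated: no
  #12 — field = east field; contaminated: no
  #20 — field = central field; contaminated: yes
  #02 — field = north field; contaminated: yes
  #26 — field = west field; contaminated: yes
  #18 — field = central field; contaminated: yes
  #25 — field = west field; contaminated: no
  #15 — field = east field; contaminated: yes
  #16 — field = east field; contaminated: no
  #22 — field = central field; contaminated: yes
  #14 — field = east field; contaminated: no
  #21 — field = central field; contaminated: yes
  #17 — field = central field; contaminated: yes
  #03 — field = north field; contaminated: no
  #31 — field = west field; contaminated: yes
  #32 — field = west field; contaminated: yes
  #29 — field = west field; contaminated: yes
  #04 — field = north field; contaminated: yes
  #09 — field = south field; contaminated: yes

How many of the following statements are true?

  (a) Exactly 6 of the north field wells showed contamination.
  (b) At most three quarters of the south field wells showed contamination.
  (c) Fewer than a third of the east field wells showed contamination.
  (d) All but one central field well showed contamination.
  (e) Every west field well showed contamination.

0

(a) north field: |A| = 7, |A ∩ B| = 5; needs |A ∩ B| = 6 — false.
(b) south field: |A| = 5, |A ∩ B| = 4; needs |A ∩ B| / |A| ≤ 3/4 — false.
(c) east field: |A| = 5, |A ∩ B| = 2; needs |A ∩ B| / |A| < 1/3 — false.
(d) central field: |A| = 8, |A ∩ B| = 6; needs |A ∖ B| = 1 — false.
(e) west field: |A| = 9, |A ∩ B| = 8; needs A ⊆ B, i.e. every element of A is in B (|A ∖ B| = 0) — false.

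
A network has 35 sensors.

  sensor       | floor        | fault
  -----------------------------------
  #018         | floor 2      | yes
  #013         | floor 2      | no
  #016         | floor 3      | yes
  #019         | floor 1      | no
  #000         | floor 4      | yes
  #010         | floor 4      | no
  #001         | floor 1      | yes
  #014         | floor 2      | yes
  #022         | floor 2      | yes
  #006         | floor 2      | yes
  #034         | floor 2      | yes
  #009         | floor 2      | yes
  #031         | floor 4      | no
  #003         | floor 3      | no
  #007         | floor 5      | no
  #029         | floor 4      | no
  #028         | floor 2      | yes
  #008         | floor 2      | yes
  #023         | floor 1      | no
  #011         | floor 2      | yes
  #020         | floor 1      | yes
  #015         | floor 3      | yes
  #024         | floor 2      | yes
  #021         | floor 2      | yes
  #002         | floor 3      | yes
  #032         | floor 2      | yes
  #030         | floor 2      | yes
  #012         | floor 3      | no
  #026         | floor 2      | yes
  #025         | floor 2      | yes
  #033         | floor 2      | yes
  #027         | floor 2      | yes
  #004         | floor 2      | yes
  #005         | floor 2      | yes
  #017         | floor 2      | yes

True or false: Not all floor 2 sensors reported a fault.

'Not all floor 2 sensors reported a fault' holds iff A ⊄ B (|A ∖ B| ≥ 1).
|A| = 21, |A ∩ B| = 20, |A ∖ B| = 1.
So the statement is true.

True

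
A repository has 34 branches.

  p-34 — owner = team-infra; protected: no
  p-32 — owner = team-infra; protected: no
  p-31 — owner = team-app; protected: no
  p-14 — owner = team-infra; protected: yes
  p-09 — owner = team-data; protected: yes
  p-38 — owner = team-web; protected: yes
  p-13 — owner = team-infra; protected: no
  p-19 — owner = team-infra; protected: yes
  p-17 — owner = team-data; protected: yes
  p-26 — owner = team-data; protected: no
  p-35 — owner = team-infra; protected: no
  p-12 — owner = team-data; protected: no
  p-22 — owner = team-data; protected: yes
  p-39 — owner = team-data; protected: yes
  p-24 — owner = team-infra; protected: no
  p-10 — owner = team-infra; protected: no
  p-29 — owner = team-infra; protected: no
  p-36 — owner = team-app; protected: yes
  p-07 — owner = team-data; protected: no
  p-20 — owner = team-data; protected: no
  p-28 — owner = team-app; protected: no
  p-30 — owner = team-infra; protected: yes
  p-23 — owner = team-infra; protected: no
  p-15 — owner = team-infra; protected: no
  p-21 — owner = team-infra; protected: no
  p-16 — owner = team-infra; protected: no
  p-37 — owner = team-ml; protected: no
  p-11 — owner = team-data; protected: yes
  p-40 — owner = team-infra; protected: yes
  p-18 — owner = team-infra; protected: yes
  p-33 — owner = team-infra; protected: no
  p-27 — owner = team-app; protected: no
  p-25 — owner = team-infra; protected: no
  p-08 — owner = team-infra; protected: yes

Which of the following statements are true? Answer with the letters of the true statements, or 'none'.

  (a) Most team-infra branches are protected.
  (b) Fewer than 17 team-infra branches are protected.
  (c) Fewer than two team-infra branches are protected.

(b)

|A| = 19, |A ∩ B| = 6, |A ∖ B| = 13.
(a) |A ∩ B| > |A ∖ B|: fails.
(b) |A ∩ B| < 17: holds.
(c) |A ∩ B| < 2: fails.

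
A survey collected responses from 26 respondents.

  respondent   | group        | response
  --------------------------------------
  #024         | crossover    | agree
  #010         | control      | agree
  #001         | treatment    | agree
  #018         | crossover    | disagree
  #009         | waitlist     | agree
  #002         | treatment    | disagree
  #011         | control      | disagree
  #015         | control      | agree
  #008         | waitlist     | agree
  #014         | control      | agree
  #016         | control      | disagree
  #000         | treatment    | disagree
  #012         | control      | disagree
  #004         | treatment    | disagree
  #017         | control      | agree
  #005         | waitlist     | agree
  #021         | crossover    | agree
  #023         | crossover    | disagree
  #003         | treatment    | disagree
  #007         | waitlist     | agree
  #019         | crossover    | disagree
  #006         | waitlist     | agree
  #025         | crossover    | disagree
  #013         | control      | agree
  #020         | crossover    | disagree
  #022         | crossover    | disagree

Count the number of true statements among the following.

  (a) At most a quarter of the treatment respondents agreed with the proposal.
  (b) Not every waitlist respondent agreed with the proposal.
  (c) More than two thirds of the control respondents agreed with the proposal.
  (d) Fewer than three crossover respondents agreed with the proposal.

(a) treatment: |A| = 5, |A ∩ B| = 1; needs |A ∩ B| / |A| ≤ 1/4 — true.
(b) waitlist: |A| = 5, |A ∩ B| = 5; needs A ⊄ B (|A ∖ B| ≥ 1) — false.
(c) control: |A| = 8, |A ∩ B| = 5; needs |A ∩ B| / |A| > 2/3 — false.
(d) crossover: |A| = 8, |A ∩ B| = 2; needs |A ∩ B| < 3 — true.

2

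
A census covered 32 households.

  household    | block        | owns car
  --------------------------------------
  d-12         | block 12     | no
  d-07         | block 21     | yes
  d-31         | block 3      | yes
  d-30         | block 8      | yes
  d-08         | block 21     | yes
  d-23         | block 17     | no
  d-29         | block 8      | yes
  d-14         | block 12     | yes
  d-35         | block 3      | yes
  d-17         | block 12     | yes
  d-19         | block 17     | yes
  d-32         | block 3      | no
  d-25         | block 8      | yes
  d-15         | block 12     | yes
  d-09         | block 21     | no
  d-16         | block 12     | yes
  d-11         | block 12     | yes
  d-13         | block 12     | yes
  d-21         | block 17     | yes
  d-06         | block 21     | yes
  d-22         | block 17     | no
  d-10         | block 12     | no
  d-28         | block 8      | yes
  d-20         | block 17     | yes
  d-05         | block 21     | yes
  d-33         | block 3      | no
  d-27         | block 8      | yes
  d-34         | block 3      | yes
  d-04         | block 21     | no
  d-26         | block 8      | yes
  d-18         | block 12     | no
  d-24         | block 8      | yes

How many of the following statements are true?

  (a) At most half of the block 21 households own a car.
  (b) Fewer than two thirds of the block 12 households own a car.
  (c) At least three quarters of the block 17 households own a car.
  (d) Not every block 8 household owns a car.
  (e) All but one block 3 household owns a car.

0

(a) block 21: |A| = 6, |A ∩ B| = 4; needs |A ∩ B| ≤ |A ∖ B| — false.
(b) block 12: |A| = 9, |A ∩ B| = 6; needs |A ∩ B| / |A| < 2/3 — false.
(c) block 17: |A| = 5, |A ∩ B| = 3; needs |A ∩ B| / |A| ≥ 3/4 — false.
(d) block 8: |A| = 7, |A ∩ B| = 7; needs A ⊄ B (|A ∖ B| ≥ 1) — false.
(e) block 3: |A| = 5, |A ∩ B| = 3; needs |A ∖ B| = 1 — false.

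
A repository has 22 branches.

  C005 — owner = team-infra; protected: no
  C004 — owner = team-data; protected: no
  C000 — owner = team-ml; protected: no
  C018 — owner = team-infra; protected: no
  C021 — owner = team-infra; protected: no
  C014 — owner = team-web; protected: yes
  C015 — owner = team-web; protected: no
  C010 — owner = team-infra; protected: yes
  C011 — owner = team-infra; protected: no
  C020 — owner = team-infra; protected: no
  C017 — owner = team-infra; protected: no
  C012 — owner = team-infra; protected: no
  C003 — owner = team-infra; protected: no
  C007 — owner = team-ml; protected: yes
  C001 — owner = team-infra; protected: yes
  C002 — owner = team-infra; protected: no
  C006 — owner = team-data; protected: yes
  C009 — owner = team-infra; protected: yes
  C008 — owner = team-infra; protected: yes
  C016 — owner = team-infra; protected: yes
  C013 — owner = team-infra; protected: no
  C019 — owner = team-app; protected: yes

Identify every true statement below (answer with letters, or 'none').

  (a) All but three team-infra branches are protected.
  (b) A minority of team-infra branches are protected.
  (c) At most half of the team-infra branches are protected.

(b), (c)

|A| = 15, |A ∩ B| = 5, |A ∖ B| = 10.
(a) |A ∖ B| = 3: fails.
(b) |A ∩ B| < |A ∖ B|: holds.
(c) |A ∩ B| ≤ |A ∖ B|: holds.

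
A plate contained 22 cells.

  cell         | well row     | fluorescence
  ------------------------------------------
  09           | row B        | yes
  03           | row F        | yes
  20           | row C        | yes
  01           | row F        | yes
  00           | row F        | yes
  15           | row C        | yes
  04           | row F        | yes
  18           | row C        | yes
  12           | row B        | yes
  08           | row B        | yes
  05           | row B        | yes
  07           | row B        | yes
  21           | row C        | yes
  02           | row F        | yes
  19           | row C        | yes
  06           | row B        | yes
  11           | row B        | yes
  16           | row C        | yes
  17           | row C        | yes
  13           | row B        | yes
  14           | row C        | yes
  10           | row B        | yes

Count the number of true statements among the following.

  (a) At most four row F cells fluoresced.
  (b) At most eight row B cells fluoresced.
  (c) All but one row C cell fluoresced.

(a) row F: |A| = 5, |A ∩ B| = 5; needs |A ∩ B| ≤ 4 — false.
(b) row B: |A| = 9, |A ∩ B| = 9; needs |A ∩ B| ≤ 8 — false.
(c) row C: |A| = 8, |A ∩ B| = 8; needs |A ∖ B| = 1 — false.

0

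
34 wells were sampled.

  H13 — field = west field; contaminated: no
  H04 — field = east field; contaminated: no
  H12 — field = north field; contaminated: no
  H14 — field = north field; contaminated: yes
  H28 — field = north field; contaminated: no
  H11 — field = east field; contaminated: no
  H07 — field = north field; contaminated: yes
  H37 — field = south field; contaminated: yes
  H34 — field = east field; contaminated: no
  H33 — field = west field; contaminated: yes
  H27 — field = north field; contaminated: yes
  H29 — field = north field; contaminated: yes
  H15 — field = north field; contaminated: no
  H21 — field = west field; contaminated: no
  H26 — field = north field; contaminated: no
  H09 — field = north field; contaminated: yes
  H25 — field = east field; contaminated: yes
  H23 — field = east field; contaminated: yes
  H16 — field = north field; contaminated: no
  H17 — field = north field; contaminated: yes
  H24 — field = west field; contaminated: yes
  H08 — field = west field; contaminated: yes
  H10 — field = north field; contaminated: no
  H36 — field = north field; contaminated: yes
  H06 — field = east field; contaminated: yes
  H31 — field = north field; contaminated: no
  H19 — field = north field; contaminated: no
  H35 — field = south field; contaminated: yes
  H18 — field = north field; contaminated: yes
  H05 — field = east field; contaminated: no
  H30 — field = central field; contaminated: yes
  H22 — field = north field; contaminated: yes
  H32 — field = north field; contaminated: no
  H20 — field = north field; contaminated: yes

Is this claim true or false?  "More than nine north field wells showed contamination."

True

The determiner here denotes the relation: |A ∩ B| > 9.
|A| = 19, |A ∩ B| = 10, |A ∖ B| = 9.
|A ∩ B| = 10, so the statement is true.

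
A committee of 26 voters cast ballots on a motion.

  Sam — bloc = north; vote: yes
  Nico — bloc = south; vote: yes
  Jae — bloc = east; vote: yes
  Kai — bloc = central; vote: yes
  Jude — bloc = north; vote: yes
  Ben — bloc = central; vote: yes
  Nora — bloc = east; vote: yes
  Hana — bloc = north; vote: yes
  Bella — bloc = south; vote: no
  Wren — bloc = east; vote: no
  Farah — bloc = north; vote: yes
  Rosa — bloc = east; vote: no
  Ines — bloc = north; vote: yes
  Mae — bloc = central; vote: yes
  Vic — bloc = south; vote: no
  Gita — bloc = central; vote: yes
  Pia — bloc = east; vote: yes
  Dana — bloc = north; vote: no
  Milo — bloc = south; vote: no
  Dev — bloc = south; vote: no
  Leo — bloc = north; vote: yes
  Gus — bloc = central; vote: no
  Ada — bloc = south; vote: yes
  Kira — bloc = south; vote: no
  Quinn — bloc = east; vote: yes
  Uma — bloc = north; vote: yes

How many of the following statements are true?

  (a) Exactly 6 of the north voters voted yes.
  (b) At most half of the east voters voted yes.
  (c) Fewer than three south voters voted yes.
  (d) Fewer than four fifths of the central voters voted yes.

1

(a) north: |A| = 8, |A ∩ B| = 7; needs |A ∩ B| = 6 — false.
(b) east: |A| = 6, |A ∩ B| = 4; needs |A ∩ B| ≤ |A ∖ B| — false.
(c) south: |A| = 7, |A ∩ B| = 2; needs |A ∩ B| < 3 — true.
(d) central: |A| = 5, |A ∩ B| = 4; needs |A ∩ B| / |A| < 4/5 — false.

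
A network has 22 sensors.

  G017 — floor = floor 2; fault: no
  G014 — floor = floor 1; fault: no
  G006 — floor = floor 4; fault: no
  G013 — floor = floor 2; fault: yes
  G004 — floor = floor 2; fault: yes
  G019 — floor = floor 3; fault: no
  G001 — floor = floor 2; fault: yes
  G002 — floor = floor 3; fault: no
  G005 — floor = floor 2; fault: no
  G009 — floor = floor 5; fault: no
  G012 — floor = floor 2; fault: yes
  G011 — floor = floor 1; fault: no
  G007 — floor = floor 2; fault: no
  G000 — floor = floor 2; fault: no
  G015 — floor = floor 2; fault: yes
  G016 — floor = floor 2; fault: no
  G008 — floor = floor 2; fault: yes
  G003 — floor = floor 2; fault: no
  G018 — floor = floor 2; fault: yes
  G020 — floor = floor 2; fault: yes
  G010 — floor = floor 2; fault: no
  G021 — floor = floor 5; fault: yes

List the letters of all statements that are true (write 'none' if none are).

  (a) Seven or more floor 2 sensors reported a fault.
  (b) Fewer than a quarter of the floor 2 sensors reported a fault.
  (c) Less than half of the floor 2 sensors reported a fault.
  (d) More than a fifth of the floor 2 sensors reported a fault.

|A| = 15, |A ∩ B| = 8, |A ∖ B| = 7.
(a) |A ∩ B| ≥ 7: holds.
(b) |A ∩ B| / |A| < 1/4: fails.
(c) |A ∩ B| < |A ∖ B|: fails.
(d) |A ∩ B| / |A| > 1/5: holds.

(a), (d)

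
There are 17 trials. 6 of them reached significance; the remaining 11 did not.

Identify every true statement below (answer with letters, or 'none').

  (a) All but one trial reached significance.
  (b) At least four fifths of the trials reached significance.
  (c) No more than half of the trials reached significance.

|A| = 17, |A ∩ B| = 6, |A ∖ B| = 11.
(a) |A ∖ B| = 1: fails.
(b) |A ∩ B| / |A| ≥ 4/5: fails.
(c) |A ∩ B| ≤ |A ∖ B|: holds.

(c)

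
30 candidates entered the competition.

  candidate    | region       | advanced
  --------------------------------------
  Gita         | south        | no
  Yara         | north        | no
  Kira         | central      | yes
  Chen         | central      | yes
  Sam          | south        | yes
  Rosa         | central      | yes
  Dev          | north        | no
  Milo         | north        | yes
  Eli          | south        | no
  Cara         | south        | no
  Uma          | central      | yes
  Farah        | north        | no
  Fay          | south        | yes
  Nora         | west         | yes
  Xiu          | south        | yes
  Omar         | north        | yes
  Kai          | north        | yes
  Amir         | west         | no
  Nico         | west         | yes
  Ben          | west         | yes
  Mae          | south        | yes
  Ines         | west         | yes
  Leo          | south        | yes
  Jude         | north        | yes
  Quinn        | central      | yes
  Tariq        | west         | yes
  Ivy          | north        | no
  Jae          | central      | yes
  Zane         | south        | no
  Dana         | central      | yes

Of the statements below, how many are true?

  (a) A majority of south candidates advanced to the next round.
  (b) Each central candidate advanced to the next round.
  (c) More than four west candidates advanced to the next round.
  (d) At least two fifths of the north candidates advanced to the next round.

4

(a) south: |A| = 9, |A ∩ B| = 5; needs |A ∩ B| > |A ∖ B| — true.
(b) central: |A| = 7, |A ∩ B| = 7; needs A ⊆ B, i.e. every element of A is in B (|A ∖ B| = 0) — true.
(c) west: |A| = 6, |A ∩ B| = 5; needs |A ∩ B| > 4 — true.
(d) north: |A| = 8, |A ∩ B| = 4; needs |A ∩ B| / |A| ≥ 2/5 — true.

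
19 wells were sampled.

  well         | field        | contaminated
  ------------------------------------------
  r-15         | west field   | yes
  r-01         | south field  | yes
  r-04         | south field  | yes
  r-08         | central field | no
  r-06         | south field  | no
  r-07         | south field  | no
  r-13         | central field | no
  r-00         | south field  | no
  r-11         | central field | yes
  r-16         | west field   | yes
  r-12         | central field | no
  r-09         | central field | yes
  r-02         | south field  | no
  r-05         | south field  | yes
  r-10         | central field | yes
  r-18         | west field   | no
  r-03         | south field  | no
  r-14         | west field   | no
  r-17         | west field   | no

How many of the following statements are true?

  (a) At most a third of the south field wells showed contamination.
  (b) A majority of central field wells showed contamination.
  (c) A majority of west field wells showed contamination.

(a) south field: |A| = 8, |A ∩ B| = 3; needs |A ∩ B| / |A| ≤ 1/3 — false.
(b) central field: |A| = 6, |A ∩ B| = 3; needs |A ∩ B| > |A ∖ B| — false.
(c) west field: |A| = 5, |A ∩ B| = 2; needs |A ∩ B| > |A ∖ B| — false.

0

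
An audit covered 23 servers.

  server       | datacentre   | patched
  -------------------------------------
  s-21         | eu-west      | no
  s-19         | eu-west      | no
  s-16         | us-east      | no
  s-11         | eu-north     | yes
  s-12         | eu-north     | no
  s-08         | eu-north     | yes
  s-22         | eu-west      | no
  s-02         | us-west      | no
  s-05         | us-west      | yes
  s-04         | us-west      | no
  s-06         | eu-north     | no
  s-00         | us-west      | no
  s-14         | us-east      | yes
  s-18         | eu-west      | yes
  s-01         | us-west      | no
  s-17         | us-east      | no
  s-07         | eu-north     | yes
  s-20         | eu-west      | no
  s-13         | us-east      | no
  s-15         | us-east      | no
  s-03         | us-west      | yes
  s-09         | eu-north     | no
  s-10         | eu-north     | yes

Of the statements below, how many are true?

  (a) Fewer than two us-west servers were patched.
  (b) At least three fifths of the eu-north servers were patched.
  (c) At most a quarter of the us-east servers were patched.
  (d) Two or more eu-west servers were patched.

(a) us-west: |A| = 6, |A ∩ B| = 2; needs |A ∩ B| < 2 — false.
(b) eu-north: |A| = 7, |A ∩ B| = 4; needs |A ∩ B| / |A| ≥ 3/5 — false.
(c) us-east: |A| = 5, |A ∩ B| = 1; needs |A ∩ B| / |A| ≤ 1/4 — true.
(d) eu-west: |A| = 5, |A ∩ B| = 1; needs |A ∩ B| ≥ 2 — false.

1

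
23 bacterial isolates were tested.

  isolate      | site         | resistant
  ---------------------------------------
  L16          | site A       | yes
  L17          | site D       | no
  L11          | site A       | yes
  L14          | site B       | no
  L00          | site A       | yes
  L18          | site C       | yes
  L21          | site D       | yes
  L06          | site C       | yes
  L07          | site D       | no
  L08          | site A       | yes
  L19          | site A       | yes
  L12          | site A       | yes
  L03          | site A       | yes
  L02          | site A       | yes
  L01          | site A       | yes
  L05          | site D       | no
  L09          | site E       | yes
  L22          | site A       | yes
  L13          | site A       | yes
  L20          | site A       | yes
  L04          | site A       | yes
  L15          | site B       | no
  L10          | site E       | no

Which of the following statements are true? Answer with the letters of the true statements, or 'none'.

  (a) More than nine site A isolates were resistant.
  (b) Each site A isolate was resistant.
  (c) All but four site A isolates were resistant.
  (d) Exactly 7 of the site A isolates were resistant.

|A| = 13, |A ∩ B| = 13, |A ∖ B| = 0.
(a) |A ∩ B| > 9: holds.
(b) A ⊆ B, i.e. every element of A is in B (|A ∖ B| = 0): holds.
(c) |A ∖ B| = 4: fails.
(d) |A ∩ B| = 7: fails.

(a), (b)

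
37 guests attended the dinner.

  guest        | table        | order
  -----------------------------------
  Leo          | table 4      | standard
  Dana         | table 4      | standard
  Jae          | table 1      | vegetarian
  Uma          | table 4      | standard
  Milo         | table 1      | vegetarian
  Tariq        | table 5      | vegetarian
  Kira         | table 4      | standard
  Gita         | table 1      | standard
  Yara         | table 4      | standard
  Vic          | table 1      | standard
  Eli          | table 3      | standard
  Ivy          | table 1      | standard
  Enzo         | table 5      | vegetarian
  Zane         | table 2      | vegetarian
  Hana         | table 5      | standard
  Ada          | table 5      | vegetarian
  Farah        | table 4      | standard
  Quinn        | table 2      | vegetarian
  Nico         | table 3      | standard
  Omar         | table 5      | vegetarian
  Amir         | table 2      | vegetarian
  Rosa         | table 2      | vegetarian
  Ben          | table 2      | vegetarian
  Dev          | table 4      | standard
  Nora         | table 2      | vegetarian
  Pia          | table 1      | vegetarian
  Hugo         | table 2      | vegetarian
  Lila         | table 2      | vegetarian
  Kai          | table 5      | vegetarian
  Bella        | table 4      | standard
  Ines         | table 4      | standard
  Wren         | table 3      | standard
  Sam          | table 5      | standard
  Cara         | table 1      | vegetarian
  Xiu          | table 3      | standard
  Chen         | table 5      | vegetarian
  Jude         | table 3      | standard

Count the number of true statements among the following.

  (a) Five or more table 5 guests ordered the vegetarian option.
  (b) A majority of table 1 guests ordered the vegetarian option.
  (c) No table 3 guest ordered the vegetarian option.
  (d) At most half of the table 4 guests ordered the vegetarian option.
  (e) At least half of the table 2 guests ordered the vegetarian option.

5

(a) table 5: |A| = 8, |A ∩ B| = 6; needs |A ∩ B| ≥ 5 — true.
(b) table 1: |A| = 7, |A ∩ B| = 4; needs |A ∩ B| > |A ∖ B| — true.
(c) table 3: |A| = 5, |A ∩ B| = 0; needs A ∩ B = ∅ (|A ∩ B| = 0) — true.
(d) table 4: |A| = 9, |A ∩ B| = 0; needs |A ∩ B| ≤ |A ∖ B| — true.
(e) table 2: |A| = 8, |A ∩ B| = 8; needs |A ∩ B| ≥ |A ∖ B| — true.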